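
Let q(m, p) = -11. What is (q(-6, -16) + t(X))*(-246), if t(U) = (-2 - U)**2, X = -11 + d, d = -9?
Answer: -76998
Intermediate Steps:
X = -20 (X = -11 - 9 = -20)
(q(-6, -16) + t(X))*(-246) = (-11 + (2 - 20)**2)*(-246) = (-11 + (-18)**2)*(-246) = (-11 + 324)*(-246) = 313*(-246) = -76998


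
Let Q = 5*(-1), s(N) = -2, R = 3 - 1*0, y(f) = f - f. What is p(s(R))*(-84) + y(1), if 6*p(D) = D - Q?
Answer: -42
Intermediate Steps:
y(f) = 0
R = 3 (R = 3 + 0 = 3)
Q = -5
p(D) = 5/6 + D/6 (p(D) = (D - 1*(-5))/6 = (D + 5)/6 = (5 + D)/6 = 5/6 + D/6)
p(s(R))*(-84) + y(1) = (5/6 + (1/6)*(-2))*(-84) + 0 = (5/6 - 1/3)*(-84) + 0 = (1/2)*(-84) + 0 = -42 + 0 = -42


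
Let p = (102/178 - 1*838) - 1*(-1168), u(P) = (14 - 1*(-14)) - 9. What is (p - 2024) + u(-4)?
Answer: -149024/89 ≈ -1674.4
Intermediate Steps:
u(P) = 19 (u(P) = (14 + 14) - 9 = 28 - 9 = 19)
p = 29421/89 (p = (102*(1/178) - 838) + 1168 = (51/89 - 838) + 1168 = -74531/89 + 1168 = 29421/89 ≈ 330.57)
(p - 2024) + u(-4) = (29421/89 - 2024) + 19 = -150715/89 + 19 = -149024/89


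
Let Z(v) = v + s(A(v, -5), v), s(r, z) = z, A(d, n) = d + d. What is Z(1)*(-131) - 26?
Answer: -288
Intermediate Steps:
A(d, n) = 2*d
Z(v) = 2*v (Z(v) = v + v = 2*v)
Z(1)*(-131) - 26 = (2*1)*(-131) - 26 = 2*(-131) - 26 = -262 - 26 = -288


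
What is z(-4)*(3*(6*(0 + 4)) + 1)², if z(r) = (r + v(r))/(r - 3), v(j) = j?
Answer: 42632/7 ≈ 6090.3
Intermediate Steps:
z(r) = 2*r/(-3 + r) (z(r) = (r + r)/(r - 3) = (2*r)/(-3 + r) = 2*r/(-3 + r))
z(-4)*(3*(6*(0 + 4)) + 1)² = (2*(-4)/(-3 - 4))*(3*(6*(0 + 4)) + 1)² = (2*(-4)/(-7))*(3*(6*4) + 1)² = (2*(-4)*(-⅐))*(3*24 + 1)² = 8*(72 + 1)²/7 = (8/7)*73² = (8/7)*5329 = 42632/7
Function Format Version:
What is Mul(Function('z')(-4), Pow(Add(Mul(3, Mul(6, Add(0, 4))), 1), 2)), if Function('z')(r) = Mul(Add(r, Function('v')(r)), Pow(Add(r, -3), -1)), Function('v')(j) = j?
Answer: Rational(42632, 7) ≈ 6090.3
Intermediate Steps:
Function('z')(r) = Mul(2, r, Pow(Add(-3, r), -1)) (Function('z')(r) = Mul(Add(r, r), Pow(Add(r, -3), -1)) = Mul(Mul(2, r), Pow(Add(-3, r), -1)) = Mul(2, r, Pow(Add(-3, r), -1)))
Mul(Function('z')(-4), Pow(Add(Mul(3, Mul(6, Add(0, 4))), 1), 2)) = Mul(Mul(2, -4, Pow(Add(-3, -4), -1)), Pow(Add(Mul(3, Mul(6, Add(0, 4))), 1), 2)) = Mul(Mul(2, -4, Pow(-7, -1)), Pow(Add(Mul(3, Mul(6, 4)), 1), 2)) = Mul(Mul(2, -4, Rational(-1, 7)), Pow(Add(Mul(3, 24), 1), 2)) = Mul(Rational(8, 7), Pow(Add(72, 1), 2)) = Mul(Rational(8, 7), Pow(73, 2)) = Mul(Rational(8, 7), 5329) = Rational(42632, 7)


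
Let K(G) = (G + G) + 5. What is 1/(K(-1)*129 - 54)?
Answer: 1/333 ≈ 0.0030030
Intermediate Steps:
K(G) = 5 + 2*G (K(G) = 2*G + 5 = 5 + 2*G)
1/(K(-1)*129 - 54) = 1/((5 + 2*(-1))*129 - 54) = 1/((5 - 2)*129 - 54) = 1/(3*129 - 54) = 1/(387 - 54) = 1/333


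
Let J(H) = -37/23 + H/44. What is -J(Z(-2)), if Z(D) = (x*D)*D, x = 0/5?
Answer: 37/23 ≈ 1.6087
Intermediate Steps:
x = 0 (x = 0*(⅕) = 0)
Z(D) = 0 (Z(D) = (0*D)*D = 0*D = 0)
J(H) = -37/23 + H/44 (J(H) = -37*1/23 + H*(1/44) = -37/23 + H/44)
-J(Z(-2)) = -(-37/23 + (1/44)*0) = -(-37/23 + 0) = -1*(-37/23) = 37/23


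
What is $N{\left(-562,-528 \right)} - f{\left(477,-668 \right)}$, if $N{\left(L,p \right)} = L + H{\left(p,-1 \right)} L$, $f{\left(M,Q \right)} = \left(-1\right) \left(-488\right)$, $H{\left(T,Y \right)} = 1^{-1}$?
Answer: $-1612$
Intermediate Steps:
$H{\left(T,Y \right)} = 1$
$f{\left(M,Q \right)} = 488$
$N{\left(L,p \right)} = 2 L$ ($N{\left(L,p \right)} = L + 1 L = L + L = 2 L$)
$N{\left(-562,-528 \right)} - f{\left(477,-668 \right)} = 2 \left(-562\right) - 488 = -1124 - 488 = -1612$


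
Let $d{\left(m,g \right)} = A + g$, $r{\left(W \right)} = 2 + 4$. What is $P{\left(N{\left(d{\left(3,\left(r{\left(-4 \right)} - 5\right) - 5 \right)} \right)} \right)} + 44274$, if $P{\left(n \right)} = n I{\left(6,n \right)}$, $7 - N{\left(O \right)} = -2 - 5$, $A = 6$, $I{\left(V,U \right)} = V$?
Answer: $44358$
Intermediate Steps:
$r{\left(W \right)} = 6$
$d{\left(m,g \right)} = 6 + g$
$N{\left(O \right)} = 14$ ($N{\left(O \right)} = 7 - \left(-2 - 5\right) = 7 - -7 = 7 + 7 = 14$)
$P{\left(n \right)} = 6 n$ ($P{\left(n \right)} = n 6 = 6 n$)
$P{\left(N{\left(d{\left(3,\left(r{\left(-4 \right)} - 5\right) - 5 \right)} \right)} \right)} + 44274 = 6 \cdot 14 + 44274 = 84 + 44274 = 44358$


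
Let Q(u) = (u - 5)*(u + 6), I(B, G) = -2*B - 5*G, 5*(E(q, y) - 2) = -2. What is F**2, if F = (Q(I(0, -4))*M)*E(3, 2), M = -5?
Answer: 9734400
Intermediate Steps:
E(q, y) = 8/5 (E(q, y) = 2 + (1/5)*(-2) = 2 - 2/5 = 8/5)
I(B, G) = -5*G - 2*B
Q(u) = (-5 + u)*(6 + u)
F = -3120 (F = ((-30 + (-5*(-4) - 2*0) + (-5*(-4) - 2*0)**2)*(-5))*(8/5) = ((-30 + (20 + 0) + (20 + 0)**2)*(-5))*(8/5) = ((-30 + 20 + 20**2)*(-5))*(8/5) = ((-30 + 20 + 400)*(-5))*(8/5) = (390*(-5))*(8/5) = -1950*8/5 = -3120)
F**2 = (-3120)**2 = 9734400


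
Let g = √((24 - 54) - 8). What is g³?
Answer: -38*I*√38 ≈ -234.25*I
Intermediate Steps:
g = I*√38 (g = √(-30 - 8) = √(-38) = I*√38 ≈ 6.1644*I)
g³ = (I*√38)³ = -38*I*√38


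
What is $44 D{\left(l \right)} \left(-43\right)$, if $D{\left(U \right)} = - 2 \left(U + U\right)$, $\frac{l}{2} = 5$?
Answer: $75680$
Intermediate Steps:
$l = 10$ ($l = 2 \cdot 5 = 10$)
$D{\left(U \right)} = - 4 U$ ($D{\left(U \right)} = - 2 \cdot 2 U = - 4 U$)
$44 D{\left(l \right)} \left(-43\right) = 44 \left(\left(-4\right) 10\right) \left(-43\right) = 44 \left(-40\right) \left(-43\right) = \left(-1760\right) \left(-43\right) = 75680$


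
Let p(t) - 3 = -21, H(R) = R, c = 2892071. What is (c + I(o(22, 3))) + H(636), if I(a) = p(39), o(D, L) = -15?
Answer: 2892689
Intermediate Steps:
p(t) = -18 (p(t) = 3 - 21 = -18)
I(a) = -18
(c + I(o(22, 3))) + H(636) = (2892071 - 18) + 636 = 2892053 + 636 = 2892689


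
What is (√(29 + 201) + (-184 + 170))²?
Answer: (-14 + √230)² ≈ 1.3590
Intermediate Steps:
(√(29 + 201) + (-184 + 170))² = (√230 - 14)² = (-14 + √230)²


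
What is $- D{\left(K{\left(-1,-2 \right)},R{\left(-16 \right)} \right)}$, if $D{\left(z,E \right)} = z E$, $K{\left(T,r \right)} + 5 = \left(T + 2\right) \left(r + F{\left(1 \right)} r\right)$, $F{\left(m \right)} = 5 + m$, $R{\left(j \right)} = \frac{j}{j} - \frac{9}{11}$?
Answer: $\frac{38}{11} \approx 3.4545$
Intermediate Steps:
$R{\left(j \right)} = \frac{2}{11}$ ($R{\left(j \right)} = 1 - \frac{9}{11} = \frac{2}{11}$)
$K{\left(T,r \right)} = -5 + 7 r \left(2 + T\right)$ ($K{\left(T,r \right)} = -5 + \left(T + 2\right) \left(r + \left(5 + 1\right) r\right) = -5 + \left(2 + T\right) \left(r + 6 r\right) = -5 + \left(2 + T\right) 7 r = -5 + 7 r \left(2 + T\right)$)
$D{\left(z,E \right)} = E z$
$- D{\left(K{\left(-1,-2 \right)},R{\left(-16 \right)} \right)} = - \frac{2 \left(-5 + 14 \left(-2\right) + 7 \left(-1\right) \left(-2\right)\right)}{11} = - \frac{2 \left(-5 - 28 + 14\right)}{11} = - \frac{2 \left(-19\right)}{11} = \left(-1\right) \left(- \frac{38}{11}\right) = \frac{38}{11}$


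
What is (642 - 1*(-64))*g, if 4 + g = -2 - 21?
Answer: -19062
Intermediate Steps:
g = -27 (g = -4 + (-2 - 21) = -4 - 23 = -27)
(642 - 1*(-64))*g = (642 - 1*(-64))*(-27) = (642 + 64)*(-27) = 706*(-27) = -19062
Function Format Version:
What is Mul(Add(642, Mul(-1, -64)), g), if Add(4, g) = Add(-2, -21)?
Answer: -19062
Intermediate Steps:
g = -27 (g = Add(-4, Add(-2, -21)) = Add(-4, -23) = -27)
Mul(Add(642, Mul(-1, -64)), g) = Mul(Add(642, Mul(-1, -64)), -27) = Mul(Add(642, 64), -27) = Mul(706, -27) = -19062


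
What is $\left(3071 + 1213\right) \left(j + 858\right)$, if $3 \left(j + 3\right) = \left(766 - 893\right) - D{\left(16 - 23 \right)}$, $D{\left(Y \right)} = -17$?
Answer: $3505740$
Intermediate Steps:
$j = - \frac{119}{3}$ ($j = -3 + \frac{\left(766 - 893\right) - -17}{3} = -3 + \frac{\left(766 - 893\right) + 17}{3} = -3 + \frac{-127 + 17}{3} = -3 + \frac{1}{3} \left(-110\right) = -3 - \frac{110}{3} = - \frac{119}{3} \approx -39.667$)
$\left(3071 + 1213\right) \left(j + 858\right) = \left(3071 + 1213\right) \left(- \frac{119}{3} + 858\right) = 4284 \cdot \frac{2455}{3} = 3505740$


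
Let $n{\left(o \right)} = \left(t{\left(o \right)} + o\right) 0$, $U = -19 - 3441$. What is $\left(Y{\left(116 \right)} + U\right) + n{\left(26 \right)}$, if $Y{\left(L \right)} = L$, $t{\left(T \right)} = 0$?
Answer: $-3344$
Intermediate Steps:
$U = -3460$ ($U = -19 - 3441 = -3460$)
$n{\left(o \right)} = 0$ ($n{\left(o \right)} = \left(0 + o\right) 0 = o 0 = 0$)
$\left(Y{\left(116 \right)} + U\right) + n{\left(26 \right)} = \left(116 - 3460\right) + 0 = -3344 + 0 = -3344$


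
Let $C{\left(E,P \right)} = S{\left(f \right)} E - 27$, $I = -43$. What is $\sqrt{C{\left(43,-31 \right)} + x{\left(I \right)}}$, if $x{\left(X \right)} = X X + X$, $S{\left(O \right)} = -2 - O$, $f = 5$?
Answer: $\sqrt{1478} \approx 38.445$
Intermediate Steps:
$C{\left(E,P \right)} = -27 - 7 E$ ($C{\left(E,P \right)} = \left(-2 - 5\right) E - 27 = - 7 E - 27 = -27 - 7 E$)
$x{\left(X \right)} = X + X^{2}$ ($x{\left(X \right)} = X^{2} + X = X + X^{2}$)
$\sqrt{C{\left(43,-31 \right)} + x{\left(I \right)}} = \sqrt{\left(-27 - 301\right) - 43 \left(1 - 43\right)} = \sqrt{\left(-27 - 301\right) - -1806} = \sqrt{-328 + 1806} = \sqrt{1478}$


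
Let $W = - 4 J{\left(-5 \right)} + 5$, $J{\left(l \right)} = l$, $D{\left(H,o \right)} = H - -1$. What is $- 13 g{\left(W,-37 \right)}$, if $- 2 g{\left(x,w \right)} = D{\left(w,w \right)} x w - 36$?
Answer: $216216$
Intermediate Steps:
$D{\left(H,o \right)} = 1 + H$ ($D{\left(H,o \right)} = H + 1 = 1 + H$)
$W = 25$ ($W = \left(-4\right) \left(-5\right) + 5 = 20 + 5 = 25$)
$g{\left(x,w \right)} = 18 - \frac{w x \left(1 + w\right)}{2}$ ($g{\left(x,w \right)} = - \frac{\left(1 + w\right) x w - 36}{2} = - \frac{x \left(1 + w\right) w - 36}{2} = - \frac{w x \left(1 + w\right) - 36}{2} = - \frac{-36 + w x \left(1 + w\right)}{2} = 18 - \frac{w x \left(1 + w\right)}{2}$)
$- 13 g{\left(W,-37 \right)} = - 13 \left(18 - \left(- \frac{37}{2}\right) 25 \left(1 - 37\right)\right) = - 13 \left(18 - \left(- \frac{37}{2}\right) 25 \left(-36\right)\right) = - 13 \left(18 - 16650\right) = \left(-13\right) \left(-16632\right) = 216216$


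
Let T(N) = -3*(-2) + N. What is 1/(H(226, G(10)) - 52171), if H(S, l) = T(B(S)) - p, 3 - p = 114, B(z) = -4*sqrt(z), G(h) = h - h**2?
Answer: -26027/1354807650 + sqrt(226)/677403825 ≈ -1.9189e-5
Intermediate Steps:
p = -111 (p = 3 - 1*114 = 3 - 114 = -111)
T(N) = 6 + N
H(S, l) = 117 - 4*sqrt(S) (H(S, l) = (6 - 4*sqrt(S)) - 1*(-111) = (6 - 4*sqrt(S)) + 111 = 117 - 4*sqrt(S))
1/(H(226, G(10)) - 52171) = 1/((117 - 4*sqrt(226)) - 52171) = 1/(-52054 - 4*sqrt(226))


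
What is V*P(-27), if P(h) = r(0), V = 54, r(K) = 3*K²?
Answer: 0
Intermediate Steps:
P(h) = 0 (P(h) = 3*0² = 3*0 = 0)
V*P(-27) = 54*0 = 0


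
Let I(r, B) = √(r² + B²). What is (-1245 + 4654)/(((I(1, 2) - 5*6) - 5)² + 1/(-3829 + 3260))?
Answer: 1357550596549/481884472661 + 77259087430*√5/481884472661 ≈ 3.1757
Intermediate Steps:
I(r, B) = √(B² + r²)
(-1245 + 4654)/(((I(1, 2) - 5*6) - 5)² + 1/(-3829 + 3260)) = (-1245 + 4654)/(((√(2² + 1²) - 5*6) - 5)² + 1/(-3829 + 3260)) = 3409/(((√(4 + 1) - 30) - 5)² + 1/(-569)) = 3409/(((√5 - 30) - 5)² - 1/569) = 3409/(((-30 + √5) - 5)² - 1/569) = 3409/((-35 + √5)² - 1/569) = 3409/(-1/569 + (-35 + √5)²)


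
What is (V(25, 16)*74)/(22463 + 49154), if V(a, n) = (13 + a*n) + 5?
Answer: 30932/71617 ≈ 0.43191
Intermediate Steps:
V(a, n) = 18 + a*n
(V(25, 16)*74)/(22463 + 49154) = ((18 + 25*16)*74)/(22463 + 49154) = ((18 + 400)*74)/71617 = (418*74)*(1/71617) = 30932*(1/71617) = 30932/71617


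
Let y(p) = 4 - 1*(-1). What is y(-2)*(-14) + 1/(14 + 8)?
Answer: -1539/22 ≈ -69.955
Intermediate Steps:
y(p) = 5 (y(p) = 4 + 1 = 5)
y(-2)*(-14) + 1/(14 + 8) = 5*(-14) + 1/(14 + 8) = -70 + 1/22 = -1539/22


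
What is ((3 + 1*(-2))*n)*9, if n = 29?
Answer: 261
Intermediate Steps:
((3 + 1*(-2))*n)*9 = ((3 + 1*(-2))*29)*9 = ((3 - 2)*29)*9 = (1*29)*9 = 29*9 = 261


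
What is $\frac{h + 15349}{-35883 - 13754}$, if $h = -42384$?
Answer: $\frac{27035}{49637} \approx 0.54465$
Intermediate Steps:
$\frac{h + 15349}{-35883 - 13754} = \frac{-42384 + 15349}{-35883 - 13754} = - \frac{27035}{-49637} = \left(-27035\right) \left(- \frac{1}{49637}\right) = \frac{27035}{49637}$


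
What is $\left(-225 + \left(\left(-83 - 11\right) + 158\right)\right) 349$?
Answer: $-56189$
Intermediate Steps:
$\left(-225 + \left(\left(-83 - 11\right) + 158\right)\right) 349 = \left(-225 + \left(-94 + 158\right)\right) 349 = \left(-225 + 64\right) 349 = \left(-161\right) 349 = -56189$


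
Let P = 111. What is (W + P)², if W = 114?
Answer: 50625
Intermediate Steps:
(W + P)² = (114 + 111)² = 225² = 50625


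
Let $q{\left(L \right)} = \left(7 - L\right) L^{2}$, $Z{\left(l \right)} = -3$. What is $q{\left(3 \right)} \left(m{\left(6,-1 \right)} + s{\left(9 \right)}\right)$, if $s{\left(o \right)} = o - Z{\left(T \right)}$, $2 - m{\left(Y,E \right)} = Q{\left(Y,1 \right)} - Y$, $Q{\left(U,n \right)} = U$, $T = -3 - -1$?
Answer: $504$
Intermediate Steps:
$T = -2$ ($T = -3 + 1 = -2$)
$m{\left(Y,E \right)} = 2$ ($m{\left(Y,E \right)} = 2 - \left(Y - Y\right) = 2 - 0 = 2 + 0 = 2$)
$q{\left(L \right)} = L^{2} \left(7 - L\right)$
$s{\left(o \right)} = 3 + o$ ($s{\left(o \right)} = o - -3 = o + 3 = 3 + o$)
$q{\left(3 \right)} \left(m{\left(6,-1 \right)} + s{\left(9 \right)}\right) = 3^{2} \left(7 - 3\right) \left(2 + \left(3 + 9\right)\right) = 9 \left(7 - 3\right) \left(2 + 12\right) = 9 \cdot 4 \cdot 14 = 36 \cdot 14 = 504$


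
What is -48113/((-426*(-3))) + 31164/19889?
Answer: -917091865/25418142 ≈ -36.080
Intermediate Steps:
-48113/((-426*(-3))) + 31164/19889 = -48113/1278 + 31164*(1/19889) = -48113*1/1278 + 31164/19889 = -48113/1278 + 31164/19889 = -917091865/25418142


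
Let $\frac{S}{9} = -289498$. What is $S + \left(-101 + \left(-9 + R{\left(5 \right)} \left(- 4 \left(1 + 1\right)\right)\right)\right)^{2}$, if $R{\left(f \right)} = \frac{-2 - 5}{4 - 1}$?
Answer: $- \frac{23374262}{9} \approx -2.5971 \cdot 10^{6}$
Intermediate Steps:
$S = -2605482$ ($S = 9 \left(-289498\right) = -2605482$)
$R{\left(f \right)} = - \frac{7}{3}$
$S + \left(-101 + \left(-9 + R{\left(5 \right)} \left(- 4 \left(1 + 1\right)\right)\right)\right)^{2} = -2605482 + \left(-101 - \left(9 + \frac{7 \left(- 4 \left(1 + 1\right)\right)}{3}\right)\right)^{2} = -2605482 + \left(-101 - \left(9 + \frac{7 \left(\left(-4\right) 2\right)}{3}\right)\right)^{2} = -2605482 + \left(-101 - - \frac{29}{3}\right)^{2} = -2605482 + \left(-101 + \left(-9 + \frac{56}{3}\right)\right)^{2} = -2605482 + \left(-101 + \frac{29}{3}\right)^{2} = -2605482 + \left(- \frac{274}{3}\right)^{2} = -2605482 + \frac{75076}{9} = - \frac{23374262}{9}$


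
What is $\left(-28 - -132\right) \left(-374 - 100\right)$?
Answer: $-49296$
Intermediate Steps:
$\left(-28 - -132\right) \left(-374 - 100\right) = \left(-28 + 132\right) \left(-474\right) = 104 \left(-474\right) = -49296$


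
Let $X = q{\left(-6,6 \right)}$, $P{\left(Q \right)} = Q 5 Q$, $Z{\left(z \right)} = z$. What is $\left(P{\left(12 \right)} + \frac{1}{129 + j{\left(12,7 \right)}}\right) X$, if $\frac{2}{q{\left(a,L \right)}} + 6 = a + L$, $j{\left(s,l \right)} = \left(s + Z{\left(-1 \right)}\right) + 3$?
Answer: $- \frac{102961}{429} \approx -240.0$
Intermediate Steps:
$P{\left(Q \right)} = 5 Q^{2}$ ($P{\left(Q \right)} = 5 Q Q = 5 Q^{2}$)
$j{\left(s,l \right)} = 2 + s$ ($j{\left(s,l \right)} = \left(s - 1\right) + 3 = \left(-1 + s\right) + 3 = 2 + s$)
$q{\left(a,L \right)} = \frac{2}{-6 + L + a}$ ($q{\left(a,L \right)} = \frac{2}{-6 + \left(a + L\right)} = \frac{2}{-6 + \left(L + a\right)} = \frac{2}{-6 + L + a}$)
$X = - \frac{1}{3}$ ($X = \frac{2}{-6 + 6 - 6} = \frac{2}{-6} = 2 \left(- \frac{1}{6}\right) = - \frac{1}{3} \approx -0.33333$)
$\left(P{\left(12 \right)} + \frac{1}{129 + j{\left(12,7 \right)}}\right) X = \left(5 \cdot 12^{2} + \frac{1}{129 + \left(2 + 12\right)}\right) \left(- \frac{1}{3}\right) = \left(5 \cdot 144 + \frac{1}{129 + 14}\right) \left(- \frac{1}{3}\right) = \left(720 + \frac{1}{143}\right) \left(- \frac{1}{3}\right) = \frac{102961}{143} \left(- \frac{1}{3}\right) = - \frac{102961}{429}$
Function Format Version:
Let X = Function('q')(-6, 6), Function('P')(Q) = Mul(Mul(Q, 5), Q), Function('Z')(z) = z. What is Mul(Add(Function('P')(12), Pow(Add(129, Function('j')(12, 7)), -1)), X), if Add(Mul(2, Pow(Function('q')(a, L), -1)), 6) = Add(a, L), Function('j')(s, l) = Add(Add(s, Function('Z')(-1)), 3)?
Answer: Rational(-102961, 429) ≈ -240.00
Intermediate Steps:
Function('P')(Q) = Mul(5, Pow(Q, 2)) (Function('P')(Q) = Mul(Mul(5, Q), Q) = Mul(5, Pow(Q, 2)))
Function('j')(s, l) = Add(2, s) (Function('j')(s, l) = Add(Add(s, -1), 3) = Add(Add(-1, s), 3) = Add(2, s))
Function('q')(a, L) = Mul(2, Pow(Add(-6, L, a), -1)) (Function('q')(a, L) = Mul(2, Pow(Add(-6, Add(a, L)), -1)) = Mul(2, Pow(Add(-6, Add(L, a)), -1)) = Mul(2, Pow(Add(-6, L, a), -1)))
X = Rational(-1, 3) (X = Mul(2, Pow(Add(-6, 6, -6), -1)) = Mul(2, Pow(-6, -1)) = Mul(2, Rational(-1, 6)) = Rational(-1, 3) ≈ -0.33333)
Mul(Add(Function('P')(12), Pow(Add(129, Function('j')(12, 7)), -1)), X) = Mul(Add(Mul(5, Pow(12, 2)), Pow(Add(129, Add(2, 12)), -1)), Rational(-1, 3)) = Mul(Add(Mul(5, 144), Pow(Add(129, 14), -1)), Rational(-1, 3)) = Mul(Add(720, Pow(143, -1)), Rational(-1, 3)) = Mul(Add(720, Rational(1, 143)), Rational(-1, 3)) = Mul(Rational(102961, 143), Rational(-1, 3)) = Rational(-102961, 429)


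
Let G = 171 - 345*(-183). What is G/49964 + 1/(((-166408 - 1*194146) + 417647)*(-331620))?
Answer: 299645983702999/236494359624060 ≈ 1.2670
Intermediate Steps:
G = 63306 (G = 171 + 63135 = 63306)
G/49964 + 1/(((-166408 - 1*194146) + 417647)*(-331620)) = 63306/49964 + 1/(((-166408 - 1*194146) + 417647)*(-331620)) = 63306*(1/49964) - 1/331620/((-166408 - 194146) + 417647) = 31653/24982 - 1/331620/(-360554 + 417647) = 31653/24982 - 1/331620/57093 = 31653/24982 + (1/57093)*(-1/331620) = 31653/24982 - 1/18933180660 = 299645983702999/236494359624060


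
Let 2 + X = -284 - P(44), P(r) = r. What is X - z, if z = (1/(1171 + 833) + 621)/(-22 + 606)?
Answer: -387455365/1170336 ≈ -331.06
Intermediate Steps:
z = 1244485/1170336 (z = (1/2004 + 621)/584 = (1/2004 + 621)*(1/584) = (1244485/2004)*(1/584) = 1244485/1170336 ≈ 1.0634)
X = -330 (X = -2 + (-284 - 1*44) = -2 + (-284 - 44) = -2 - 328 = -330)
X - z = -330 - 1*1244485/1170336 = -330 - 1244485/1170336 = -387455365/1170336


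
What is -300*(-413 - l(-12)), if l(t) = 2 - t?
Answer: 128100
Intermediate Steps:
-300*(-413 - l(-12)) = -300*(-413 - (2 - 1*(-12))) = -300*(-413 - (2 + 12)) = -300*(-413 - 1*14) = -300*(-413 - 14) = -300*(-427) = 128100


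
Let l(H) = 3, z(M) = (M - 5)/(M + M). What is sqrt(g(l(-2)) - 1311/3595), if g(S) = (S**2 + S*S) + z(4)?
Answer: sqrt(3620862430)/14380 ≈ 4.1845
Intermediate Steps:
z(M) = (-5 + M)/(2*M) (z(M) = (-5 + M)/((2*M)) = (-5 + M)*(1/(2*M)) = (-5 + M)/(2*M))
g(S) = -1/8 + 2*S**2 (g(S) = (S**2 + S*S) + (1/2)*(-5 + 4)/4 = (S**2 + S**2) + (1/2)*(1/4)*(-1) = 2*S**2 - 1/8 = -1/8 + 2*S**2)
sqrt(g(l(-2)) - 1311/3595) = sqrt((-1/8 + 2*3**2) - 1311/3595) = sqrt((-1/8 + 2*9) - 1311*1/3595) = sqrt((-1/8 + 18) - 1311/3595) = sqrt(143/8 - 1311/3595) = sqrt(503597/28760) = sqrt(3620862430)/14380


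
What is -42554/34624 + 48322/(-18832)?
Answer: -77327433/20376224 ≈ -3.7950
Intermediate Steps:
-42554/34624 + 48322/(-18832) = -42554*1/34624 + 48322*(-1/18832) = -21277/17312 - 24161/9416 = -77327433/20376224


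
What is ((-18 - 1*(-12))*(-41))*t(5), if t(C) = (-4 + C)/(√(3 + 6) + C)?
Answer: 123/4 ≈ 30.750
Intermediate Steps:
t(C) = (-4 + C)/(3 + C) (t(C) = (-4 + C)/(√9 + C) = (-4 + C)/(3 + C))
((-18 - 1*(-12))*(-41))*t(5) = ((-18 - 1*(-12))*(-41))*((-4 + 5)/(3 + 5)) = ((-18 + 12)*(-41))*(1/8) = (-6*(-41))*((⅛)*1) = 246*(⅛) = 123/4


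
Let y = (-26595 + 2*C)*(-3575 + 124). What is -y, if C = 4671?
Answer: -59540103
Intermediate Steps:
y = 59540103 (y = (-26595 + 2*4671)*(-3575 + 124) = (-26595 + 9342)*(-3451) = -17253*(-3451) = 59540103)
-y = -1*59540103 = -59540103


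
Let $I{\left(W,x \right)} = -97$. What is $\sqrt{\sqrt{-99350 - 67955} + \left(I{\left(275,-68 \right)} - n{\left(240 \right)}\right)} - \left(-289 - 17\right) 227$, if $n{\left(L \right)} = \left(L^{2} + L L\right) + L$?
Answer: $69462 + \sqrt{-115537 + i \sqrt{167305}} \approx 69463.0 + 339.91 i$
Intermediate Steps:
$n{\left(L \right)} = L + 2 L^{2}$ ($n{\left(L \right)} = \left(L^{2} + L^{2}\right) + L = 2 L^{2} + L = L + 2 L^{2}$)
$\sqrt{\sqrt{-99350 - 67955} + \left(I{\left(275,-68 \right)} - n{\left(240 \right)}\right)} - \left(-289 - 17\right) 227 = \sqrt{\sqrt{-99350 - 67955} - \left(97 + 240 \left(1 + 2 \cdot 240\right)\right)} - \left(-289 - 17\right) 227 = \sqrt{\sqrt{-167305} - \left(97 + 240 \left(1 + 480\right)\right)} - \left(-306\right) 227 = \sqrt{i \sqrt{167305} - \left(97 + 240 \cdot 481\right)} - -69462 = \sqrt{i \sqrt{167305} - 115537} + 69462 = \sqrt{-115537 + i \sqrt{167305}} + 69462 = 69462 + \sqrt{-115537 + i \sqrt{167305}}$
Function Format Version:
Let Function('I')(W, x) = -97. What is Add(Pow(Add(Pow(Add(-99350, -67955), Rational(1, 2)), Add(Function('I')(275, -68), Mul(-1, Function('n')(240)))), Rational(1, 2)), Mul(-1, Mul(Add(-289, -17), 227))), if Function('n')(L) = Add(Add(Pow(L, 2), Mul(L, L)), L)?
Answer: Add(69462, Pow(Add(-115537, Mul(I, Pow(167305, Rational(1, 2)))), Rational(1, 2))) ≈ Add(69463., Mul(339.91, I))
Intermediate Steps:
Function('n')(L) = Add(L, Mul(2, Pow(L, 2))) (Function('n')(L) = Add(Add(Pow(L, 2), Pow(L, 2)), L) = Add(Mul(2, Pow(L, 2)), L) = Add(L, Mul(2, Pow(L, 2))))
Add(Pow(Add(Pow(Add(-99350, -67955), Rational(1, 2)), Add(Function('I')(275, -68), Mul(-1, Function('n')(240)))), Rational(1, 2)), Mul(-1, Mul(Add(-289, -17), 227))) = Add(Pow(Add(Pow(Add(-99350, -67955), Rational(1, 2)), Add(-97, Mul(-1, Mul(240, Add(1, Mul(2, 240)))))), Rational(1, 2)), Mul(-1, Mul(Add(-289, -17), 227))) = Add(Pow(Add(Pow(-167305, Rational(1, 2)), Add(-97, Mul(-1, Mul(240, Add(1, 480))))), Rational(1, 2)), Mul(-1, Mul(-306, 227))) = Add(Pow(Add(Mul(I, Pow(167305, Rational(1, 2))), Add(-97, Mul(-1, Mul(240, 481)))), Rational(1, 2)), Mul(-1, -69462)) = Add(Pow(Add(Mul(I, Pow(167305, Rational(1, 2))), Add(-97, Mul(-1, 115440))), Rational(1, 2)), 69462) = Add(Pow(Add(Mul(I, Pow(167305, Rational(1, 2))), Add(-97, -115440)), Rational(1, 2)), 69462) = Add(Pow(Add(Mul(I, Pow(167305, Rational(1, 2))), -115537), Rational(1, 2)), 69462) = Add(Pow(Add(-115537, Mul(I, Pow(167305, Rational(1, 2)))), Rational(1, 2)), 69462) = Add(69462, Pow(Add(-115537, Mul(I, Pow(167305, Rational(1, 2)))), Rational(1, 2)))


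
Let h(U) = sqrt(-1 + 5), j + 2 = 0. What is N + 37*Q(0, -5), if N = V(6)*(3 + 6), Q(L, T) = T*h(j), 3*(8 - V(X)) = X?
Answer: -316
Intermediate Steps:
j = -2 (j = -2 + 0 = -2)
V(X) = 8 - X/3
h(U) = 2 (h(U) = sqrt(4) = 2)
Q(L, T) = 2*T (Q(L, T) = T*2 = 2*T)
N = 54 (N = (8 - 1/3*6)*(3 + 6) = (8 - 2)*9 = 6*9 = 54)
N + 37*Q(0, -5) = 54 + 37*(2*(-5)) = 54 + 37*(-10) = 54 - 370 = -316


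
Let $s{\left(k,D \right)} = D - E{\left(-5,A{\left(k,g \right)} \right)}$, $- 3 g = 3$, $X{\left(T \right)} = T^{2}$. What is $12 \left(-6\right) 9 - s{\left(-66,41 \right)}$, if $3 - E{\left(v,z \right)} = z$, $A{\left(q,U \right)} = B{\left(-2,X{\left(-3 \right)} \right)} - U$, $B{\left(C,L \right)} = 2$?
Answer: $-689$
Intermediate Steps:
$g = -1$ ($g = \left(- \frac{1}{3}\right) 3 = -1$)
$A{\left(q,U \right)} = 2 - U$
$E{\left(v,z \right)} = 3 - z$
$s{\left(k,D \right)} = D$ ($s{\left(k,D \right)} = D - \left(3 - \left(2 - -1\right)\right) = D - \left(3 - \left(2 + 1\right)\right) = D - \left(3 - 3\right) = D - 0 = D + 0 = D$)
$12 \left(-6\right) 9 - s{\left(-66,41 \right)} = 12 \left(-6\right) 9 - 41 = \left(-72\right) 9 - 41 = -648 - 41 = -689$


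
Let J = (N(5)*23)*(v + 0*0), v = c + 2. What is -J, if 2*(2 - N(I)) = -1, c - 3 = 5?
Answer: -575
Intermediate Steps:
c = 8 (c = 3 + 5 = 8)
N(I) = 5/2 (N(I) = 2 - ½*(-1) = 2 + ½ = 5/2)
v = 10 (v = 8 + 2 = 10)
J = 575 (J = ((5/2)*23)*(10 + 0*0) = 115*(10 + 0)/2 = (115/2)*10 = 575)
-J = -1*575 = -575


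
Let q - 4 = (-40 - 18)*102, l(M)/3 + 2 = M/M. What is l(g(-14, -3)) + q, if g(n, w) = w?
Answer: -5915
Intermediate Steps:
l(M) = -3 (l(M) = -6 + 3*(M/M) = -6 + 3*1 = -6 + 3 = -3)
q = -5912 (q = 4 + (-40 - 18)*102 = 4 - 58*102 = 4 - 5916 = -5912)
l(g(-14, -3)) + q = -3 - 5912 = -5915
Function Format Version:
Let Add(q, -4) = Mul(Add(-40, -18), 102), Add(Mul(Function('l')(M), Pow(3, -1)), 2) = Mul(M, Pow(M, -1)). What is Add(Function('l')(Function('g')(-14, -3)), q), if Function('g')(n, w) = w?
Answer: -5915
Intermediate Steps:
Function('l')(M) = -3 (Function('l')(M) = Add(-6, Mul(3, Mul(M, Pow(M, -1)))) = Add(-6, Mul(3, 1)) = Add(-6, 3) = -3)
q = -5912 (q = Add(4, Mul(Add(-40, -18), 102)) = Add(4, Mul(-58, 102)) = Add(4, -5916) = -5912)
Add(Function('l')(Function('g')(-14, -3)), q) = Add(-3, -5912) = -5915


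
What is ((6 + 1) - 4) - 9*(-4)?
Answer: 39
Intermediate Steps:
((6 + 1) - 4) - 9*(-4) = (7 - 4) + 36 = 3 + 36 = 39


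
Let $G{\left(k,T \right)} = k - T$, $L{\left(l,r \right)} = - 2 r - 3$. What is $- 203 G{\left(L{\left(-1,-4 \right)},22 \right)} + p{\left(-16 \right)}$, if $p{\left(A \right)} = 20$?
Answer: $3471$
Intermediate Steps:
$L{\left(l,r \right)} = -3 - 2 r$
$- 203 G{\left(L{\left(-1,-4 \right)},22 \right)} + p{\left(-16 \right)} = - 203 \left(\left(-3 - -8\right) - 22\right) + 20 = - 203 \left(\left(-3 + 8\right) - 22\right) + 20 = - 203 \left(5 - 22\right) + 20 = \left(-203\right) \left(-17\right) + 20 = 3451 + 20 = 3471$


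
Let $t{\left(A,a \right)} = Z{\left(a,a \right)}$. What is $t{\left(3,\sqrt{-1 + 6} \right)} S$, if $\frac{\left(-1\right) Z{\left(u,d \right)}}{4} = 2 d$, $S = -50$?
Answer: $400 \sqrt{5} \approx 894.43$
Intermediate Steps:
$Z{\left(u,d \right)} = - 8 d$ ($Z{\left(u,d \right)} = - 4 \cdot 2 d = - 8 d$)
$t{\left(A,a \right)} = - 8 a$
$t{\left(3,\sqrt{-1 + 6} \right)} S = - 8 \sqrt{-1 + 6} \left(-50\right) = - 8 \sqrt{5} \left(-50\right) = 400 \sqrt{5}$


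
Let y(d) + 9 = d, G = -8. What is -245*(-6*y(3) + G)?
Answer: -6860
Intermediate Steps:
y(d) = -9 + d
-245*(-6*y(3) + G) = -245*(-6*(-9 + 3) - 8) = -245*(-6*(-6) - 8) = -245*(36 - 8) = -245*28 = -6860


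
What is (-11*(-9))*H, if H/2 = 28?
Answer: 5544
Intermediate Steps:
H = 56 (H = 2*28 = 56)
(-11*(-9))*H = -11*(-9)*56 = 99*56 = 5544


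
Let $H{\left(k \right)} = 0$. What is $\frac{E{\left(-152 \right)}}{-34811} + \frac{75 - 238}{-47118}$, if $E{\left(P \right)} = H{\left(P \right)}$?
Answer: $\frac{163}{47118} \approx 0.0034594$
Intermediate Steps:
$E{\left(P \right)} = 0$
$\frac{E{\left(-152 \right)}}{-34811} + \frac{75 - 238}{-47118} = \frac{0}{-34811} + \frac{75 - 238}{-47118} = 0 \left(- \frac{1}{34811}\right) + \left(75 - 238\right) \left(- \frac{1}{47118}\right) = 0 - - \frac{163}{47118} = 0 + \frac{163}{47118} = \frac{163}{47118}$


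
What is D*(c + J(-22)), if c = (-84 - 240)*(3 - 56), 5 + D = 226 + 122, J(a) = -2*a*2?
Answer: 5920180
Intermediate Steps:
J(a) = -4*a
D = 343 (D = -5 + (226 + 122) = -5 + 348 = 343)
c = 17172 (c = -324*(-53) = 17172)
D*(c + J(-22)) = 343*(17172 - 4*(-22)) = 343*(17172 + 88) = 343*17260 = 5920180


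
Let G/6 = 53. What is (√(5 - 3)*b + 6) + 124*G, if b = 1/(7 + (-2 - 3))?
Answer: 39438 + √2/2 ≈ 39439.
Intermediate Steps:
G = 318 (G = 6*53 = 318)
b = ½ (b = 1/(7 - 5) = 1/2 = ½ ≈ 0.50000)
(√(5 - 3)*b + 6) + 124*G = (√(5 - 3)*(½) + 6) + 124*318 = (√2*(½) + 6) + 39432 = (√2/2 + 6) + 39432 = (6 + √2/2) + 39432 = 39438 + √2/2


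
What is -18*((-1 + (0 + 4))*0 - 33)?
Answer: 594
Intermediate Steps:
-18*((-1 + (0 + 4))*0 - 33) = -18*((-1 + 4)*0 - 33) = -18*(3*0 - 33) = -18*(0 - 33) = -18*(-33) = 594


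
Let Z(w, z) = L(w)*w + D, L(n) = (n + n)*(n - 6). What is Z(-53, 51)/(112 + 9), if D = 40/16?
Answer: -662919/242 ≈ -2739.3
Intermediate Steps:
L(n) = 2*n*(-6 + n) (L(n) = (2*n)*(-6 + n) = 2*n*(-6 + n))
D = 5/2 (D = 40*(1/16) = 5/2 ≈ 2.5000)
Z(w, z) = 5/2 + 2*w**2*(-6 + w) (Z(w, z) = (2*w*(-6 + w))*w + 5/2 = 2*w**2*(-6 + w) + 5/2 = 5/2 + 2*w**2*(-6 + w))
Z(-53, 51)/(112 + 9) = (5/2 + 2*(-53)**2*(-6 - 53))/(112 + 9) = (5/2 + 2*2809*(-59))/121 = (5/2 - 331462)*(1/121) = -662919/2*1/121 = -662919/242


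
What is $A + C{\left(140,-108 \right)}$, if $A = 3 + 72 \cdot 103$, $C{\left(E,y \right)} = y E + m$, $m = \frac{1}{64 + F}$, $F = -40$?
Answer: $- \frac{184823}{24} \approx -7701.0$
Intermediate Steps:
$m = \frac{1}{24}$ ($m = \frac{1}{64 - 40} = \frac{1}{24} \approx 0.041667$)
$C{\left(E,y \right)} = \frac{1}{24} + E y$ ($C{\left(E,y \right)} = y E + \frac{1}{24} = E y + \frac{1}{24} = \frac{1}{24} + E y$)
$A = 7419$ ($A = 3 + 7416 = 7419$)
$A + C{\left(140,-108 \right)} = 7419 + \left(\frac{1}{24} + 140 \left(-108\right)\right) = 7419 + \left(\frac{1}{24} - 15120\right) = 7419 - \frac{362879}{24} = - \frac{184823}{24}$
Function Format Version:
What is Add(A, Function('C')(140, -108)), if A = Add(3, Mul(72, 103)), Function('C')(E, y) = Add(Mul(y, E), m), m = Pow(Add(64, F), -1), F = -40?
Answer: Rational(-184823, 24) ≈ -7701.0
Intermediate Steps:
m = Rational(1, 24) (m = Pow(Add(64, -40), -1) = Pow(24, -1) = Rational(1, 24) ≈ 0.041667)
Function('C')(E, y) = Add(Rational(1, 24), Mul(E, y)) (Function('C')(E, y) = Add(Mul(y, E), Rational(1, 24)) = Add(Mul(E, y), Rational(1, 24)) = Add(Rational(1, 24), Mul(E, y)))
A = 7419 (A = Add(3, 7416) = 7419)
Add(A, Function('C')(140, -108)) = Add(7419, Add(Rational(1, 24), Mul(140, -108))) = Add(7419, Add(Rational(1, 24), -15120)) = Add(7419, Rational(-362879, 24)) = Rational(-184823, 24)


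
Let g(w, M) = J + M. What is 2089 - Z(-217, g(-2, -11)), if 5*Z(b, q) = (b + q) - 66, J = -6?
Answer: 2149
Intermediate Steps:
g(w, M) = -6 + M
Z(b, q) = -66/5 + b/5 + q/5 (Z(b, q) = ((b + q) - 66)/5 = (-66 + b + q)/5 = -66/5 + b/5 + q/5)
2089 - Z(-217, g(-2, -11)) = 2089 - (-66/5 + (⅕)*(-217) + (-6 - 11)/5) = 2089 - (-66/5 - 217/5 + (⅕)*(-17)) = 2089 - (-66/5 - 217/5 - 17/5) = 2089 - 1*(-60) = 2089 + 60 = 2149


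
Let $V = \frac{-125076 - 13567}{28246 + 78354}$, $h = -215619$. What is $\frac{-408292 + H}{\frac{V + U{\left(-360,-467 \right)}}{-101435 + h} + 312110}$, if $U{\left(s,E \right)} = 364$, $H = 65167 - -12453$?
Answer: $- \frac{11176037838700800}{10548680133340243} \approx -1.0595$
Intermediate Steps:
$H = 77620$ ($H = 65167 + 12453 = 77620$)
$V = - \frac{138643}{106600} \approx -1.3006$
$\frac{-408292 + H}{\frac{V + U{\left(-360,-467 \right)}}{-101435 + h} + 312110} = \frac{-408292 + 77620}{\frac{- \frac{138643}{106600} + 364}{-101435 - 215619} + 312110} = - \frac{330672}{\frac{38663757}{106600 \left(-317054\right)} + 312110} = - \frac{330672}{\frac{38663757}{106600} \left(- \frac{1}{317054}\right) + 312110} = - \frac{330672}{- \frac{38663757}{33797956400} + 312110} = - \frac{330672}{\frac{10548680133340243}{33797956400}} = \left(-330672\right) \frac{33797956400}{10548680133340243} = - \frac{11176037838700800}{10548680133340243}$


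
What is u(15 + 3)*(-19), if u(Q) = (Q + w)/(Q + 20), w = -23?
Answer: 5/2 ≈ 2.5000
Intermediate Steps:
u(Q) = (-23 + Q)/(20 + Q) (u(Q) = (Q - 23)/(Q + 20) = (-23 + Q)/(20 + Q))
u(15 + 3)*(-19) = ((-23 + (15 + 3))/(20 + (15 + 3)))*(-19) = ((-23 + 18)/(20 + 18))*(-19) = (-5/38)*(-19) = ((1/38)*(-5))*(-19) = -5/38*(-19) = 5/2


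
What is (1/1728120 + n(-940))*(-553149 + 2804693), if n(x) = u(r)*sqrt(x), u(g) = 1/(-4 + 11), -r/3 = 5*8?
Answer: 281443/216015 + 4503088*I*sqrt(235)/7 ≈ 1.3029 + 9.8616e+6*I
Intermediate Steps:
r = -120 (r = -15*8 = -3*40 = -120)
u(g) = 1/7
n(x) = sqrt(x)/7
(1/1728120 + n(-940))*(-553149 + 2804693) = (1/1728120 + sqrt(-940)/7)*(-553149 + 2804693) = (1/1728120 + (2*I*sqrt(235))/7)*2251544 = (1/1728120 + 2*I*sqrt(235)/7)*2251544 = 281443/216015 + 4503088*I*sqrt(235)/7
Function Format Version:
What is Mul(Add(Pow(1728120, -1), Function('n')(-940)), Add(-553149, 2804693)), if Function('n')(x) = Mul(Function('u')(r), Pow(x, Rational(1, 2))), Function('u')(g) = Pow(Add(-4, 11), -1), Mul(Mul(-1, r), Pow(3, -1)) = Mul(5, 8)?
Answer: Add(Rational(281443, 216015), Mul(Rational(4503088, 7), I, Pow(235, Rational(1, 2)))) ≈ Add(1.3029, Mul(9.8616e+6, I))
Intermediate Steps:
r = -120 (r = Mul(-3, Mul(5, 8)) = Mul(-3, 40) = -120)
Function('u')(g) = Rational(1, 7) (Function('u')(g) = Pow(7, -1) = Rational(1, 7))
Function('n')(x) = Mul(Rational(1, 7), Pow(x, Rational(1, 2)))
Mul(Add(Pow(1728120, -1), Function('n')(-940)), Add(-553149, 2804693)) = Mul(Add(Pow(1728120, -1), Mul(Rational(1, 7), Pow(-940, Rational(1, 2)))), Add(-553149, 2804693)) = Mul(Add(Rational(1, 1728120), Mul(Rational(1, 7), Mul(2, I, Pow(235, Rational(1, 2))))), 2251544) = Mul(Add(Rational(1, 1728120), Mul(Rational(2, 7), I, Pow(235, Rational(1, 2)))), 2251544) = Add(Rational(281443, 216015), Mul(Rational(4503088, 7), I, Pow(235, Rational(1, 2))))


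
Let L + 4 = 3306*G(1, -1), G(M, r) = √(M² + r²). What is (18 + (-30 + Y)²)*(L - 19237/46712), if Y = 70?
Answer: -166722765/23356 + 5349108*√2 ≈ 7.5576e+6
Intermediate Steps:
L = -4 + 3306*√2 (L = -4 + 3306*√(1² + (-1)²) = -4 + 3306*√(1 + 1) = -4 + 3306*√2 ≈ 4671.4)
(18 + (-30 + Y)²)*(L - 19237/46712) = (18 + (-30 + 70)²)*((-4 + 3306*√2) - 19237/46712) = (18 + 40²)*((-4 + 3306*√2) - 19237*1/46712) = (18 + 1600)*((-4 + 3306*√2) - 19237/46712) = 1618*(-206085/46712 + 3306*√2) = -166722765/23356 + 5349108*√2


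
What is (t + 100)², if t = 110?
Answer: 44100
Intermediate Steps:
(t + 100)² = (110 + 100)² = 210² = 44100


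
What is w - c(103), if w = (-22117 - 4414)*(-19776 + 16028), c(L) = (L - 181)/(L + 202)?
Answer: 30328647418/305 ≈ 9.9438e+7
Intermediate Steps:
c(L) = (-181 + L)/(202 + L)
w = 99438188 (w = -26531*(-3748) = 99438188)
w - c(103) = 99438188 - (-181 + 103)/(202 + 103) = 99438188 - (-78)/305 = 99438188 - 1*(-78/305) = 99438188 + 78/305 = 30328647418/305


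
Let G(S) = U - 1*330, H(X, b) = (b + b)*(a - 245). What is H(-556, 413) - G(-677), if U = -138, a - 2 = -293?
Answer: -442268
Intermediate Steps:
a = -291 (a = 2 - 293 = -291)
H(X, b) = -1072*b (H(X, b) = (b + b)*(-291 - 245) = (2*b)*(-536) = -1072*b)
G(S) = -468 (G(S) = -138 - 1*330 = -138 - 330 = -468)
H(-556, 413) - G(-677) = -1072*413 - 1*(-468) = -442736 + 468 = -442268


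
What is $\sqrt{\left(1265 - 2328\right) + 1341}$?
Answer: $\sqrt{278} \approx 16.673$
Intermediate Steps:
$\sqrt{\left(1265 - 2328\right) + 1341} = \sqrt{-1063 + 1341} = \sqrt{278}$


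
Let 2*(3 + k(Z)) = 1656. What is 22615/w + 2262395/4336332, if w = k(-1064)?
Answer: 18353099/657020 ≈ 27.934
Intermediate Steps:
k(Z) = 825 (k(Z) = -3 + (1/2)*1656 = -3 + 828 = 825)
w = 825
22615/w + 2262395/4336332 = 22615/825 + 2262395/4336332 = 22615*(1/825) + 2262395*(1/4336332) = 4523/165 + 2262395/4336332 = 18353099/657020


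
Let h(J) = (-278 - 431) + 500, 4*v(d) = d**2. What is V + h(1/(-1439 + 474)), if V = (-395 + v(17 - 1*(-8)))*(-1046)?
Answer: 499047/2 ≈ 2.4952e+5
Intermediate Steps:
v(d) = d**2/4
V = 499465/2 (V = (-395 + (17 - 1*(-8))**2/4)*(-1046) = (-395 + (17 + 8)**2/4)*(-1046) = (-395 + (1/4)*25**2)*(-1046) = (-395 + (1/4)*625)*(-1046) = (-395 + 625/4)*(-1046) = -955/4*(-1046) = 499465/2 ≈ 2.4973e+5)
h(J) = -209 (h(J) = -709 + 500 = -209)
V + h(1/(-1439 + 474)) = 499465/2 - 209 = 499047/2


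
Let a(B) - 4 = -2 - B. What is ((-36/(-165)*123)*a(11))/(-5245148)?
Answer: 3321/72120785 ≈ 4.6048e-5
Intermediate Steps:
a(B) = 2 - B (a(B) = 4 + (-2 - B) = 2 - B)
((-36/(-165)*123)*a(11))/(-5245148) = ((-36/(-165)*123)*(2 - 1*11))/(-5245148) = ((-36*(-1/165)*123)*(2 - 11))*(-1/5245148) = (((12/55)*123)*(-9))*(-1/5245148) = ((1476/55)*(-9))*(-1/5245148) = -13284/55*(-1/5245148) = 3321/72120785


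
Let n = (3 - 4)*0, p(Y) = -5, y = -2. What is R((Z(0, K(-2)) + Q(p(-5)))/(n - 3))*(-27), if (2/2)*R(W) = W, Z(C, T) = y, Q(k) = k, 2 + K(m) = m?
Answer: -63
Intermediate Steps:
K(m) = -2 + m
Z(C, T) = -2
n = 0 (n = -1*0 = 0)
R(W) = W
R((Z(0, K(-2)) + Q(p(-5)))/(n - 3))*(-27) = ((-2 - 5)/(0 - 3))*(-27) = -7/(-3)*(-27) = -7*(-1/3)*(-27) = (7/3)*(-27) = -63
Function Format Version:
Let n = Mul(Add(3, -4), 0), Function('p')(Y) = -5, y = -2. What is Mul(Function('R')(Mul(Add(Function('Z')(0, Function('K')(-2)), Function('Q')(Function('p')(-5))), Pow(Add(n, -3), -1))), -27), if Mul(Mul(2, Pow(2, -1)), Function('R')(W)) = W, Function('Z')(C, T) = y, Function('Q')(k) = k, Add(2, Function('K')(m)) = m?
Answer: -63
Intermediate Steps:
Function('K')(m) = Add(-2, m)
Function('Z')(C, T) = -2
n = 0 (n = Mul(-1, 0) = 0)
Function('R')(W) = W
Mul(Function('R')(Mul(Add(Function('Z')(0, Function('K')(-2)), Function('Q')(Function('p')(-5))), Pow(Add(n, -3), -1))), -27) = Mul(Mul(Add(-2, -5), Pow(Add(0, -3), -1)), -27) = Mul(Mul(-7, Pow(-3, -1)), -27) = Mul(Mul(-7, Rational(-1, 3)), -27) = Mul(Rational(7, 3), -27) = -63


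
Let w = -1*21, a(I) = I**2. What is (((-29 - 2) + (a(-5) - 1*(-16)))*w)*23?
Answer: -4830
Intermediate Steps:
w = -21
(((-29 - 2) + (a(-5) - 1*(-16)))*w)*23 = (((-29 - 2) + ((-5)**2 - 1*(-16)))*(-21))*23 = ((-31 + (25 + 16))*(-21))*23 = ((-31 + 41)*(-21))*23 = (10*(-21))*23 = -210*23 = -4830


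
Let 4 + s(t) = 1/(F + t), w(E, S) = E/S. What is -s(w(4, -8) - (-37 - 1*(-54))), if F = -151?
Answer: 1350/337 ≈ 4.0059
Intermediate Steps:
s(t) = -4 + 1/(-151 + t)
-s(w(4, -8) - (-37 - 1*(-54))) = -(605 - 4*(4/(-8) - (-37 - 1*(-54))))/(-151 + (4/(-8) - (-37 - 1*(-54)))) = -(605 - 4*(4*(-1/8) - (-37 + 54)))/(-151 + (4*(-1/8) - (-37 + 54))) = -(605 - 4*(-1/2 - 1*17))/(-151 + (-1/2 - 1*17)) = -(605 - 4*(-1/2 - 17))/(-151 + (-1/2 - 17)) = -(605 - 4*(-35/2))/(-151 - 35/2) = -(605 + 70)/(-337/2) = -(-2)*675/337 = -1*(-1350/337) = 1350/337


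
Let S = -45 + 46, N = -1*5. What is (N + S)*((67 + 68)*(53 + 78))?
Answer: -70740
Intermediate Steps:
N = -5
S = 1
(N + S)*((67 + 68)*(53 + 78)) = (-5 + 1)*((67 + 68)*(53 + 78)) = -540*131 = -4*17685 = -70740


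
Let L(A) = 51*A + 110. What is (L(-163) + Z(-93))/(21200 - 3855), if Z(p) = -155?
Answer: -8358/17345 ≈ -0.48187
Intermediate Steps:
L(A) = 110 + 51*A
(L(-163) + Z(-93))/(21200 - 3855) = ((110 + 51*(-163)) - 155)/(21200 - 3855) = ((110 - 8313) - 155)/17345 = (-8203 - 155)*(1/17345) = -8358*1/17345 = -8358/17345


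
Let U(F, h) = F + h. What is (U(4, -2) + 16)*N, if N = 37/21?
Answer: 222/7 ≈ 31.714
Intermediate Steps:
N = 37/21 (N = 37*(1/21) = 37/21 ≈ 1.7619)
(U(4, -2) + 16)*N = ((4 - 2) + 16)*(37/21) = (2 + 16)*(37/21) = 18*(37/21) = 222/7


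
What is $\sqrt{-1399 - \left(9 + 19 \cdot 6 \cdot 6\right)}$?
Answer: $2 i \sqrt{523} \approx 45.738 i$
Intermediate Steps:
$\sqrt{-1399 - \left(9 + 19 \cdot 6 \cdot 6\right)} = \sqrt{-1399 - 693} = \sqrt{-2092} = 2 i \sqrt{523}$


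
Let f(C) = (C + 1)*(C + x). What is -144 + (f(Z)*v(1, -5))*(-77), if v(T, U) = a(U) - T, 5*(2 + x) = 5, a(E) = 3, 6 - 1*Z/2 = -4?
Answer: -61590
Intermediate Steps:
Z = 20 (Z = 12 - 2*(-4) = 12 + 8 = 20)
x = -1 (x = -2 + (1/5)*5 = -2 + 1 = -1)
v(T, U) = 3 - T
f(C) = (1 + C)*(-1 + C) (f(C) = (C + 1)*(C - 1) = (1 + C)*(-1 + C))
-144 + (f(Z)*v(1, -5))*(-77) = -144 + ((-1 + 20**2)*(3 - 1*1))*(-77) = -144 + ((-1 + 400)*(3 - 1))*(-77) = -144 + (399*2)*(-77) = -144 + 798*(-77) = -144 - 61446 = -61590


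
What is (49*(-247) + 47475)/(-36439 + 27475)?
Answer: -8843/2241 ≈ -3.9460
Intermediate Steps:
(49*(-247) + 47475)/(-36439 + 27475) = (-12103 + 47475)/(-8964) = 35372*(-1/8964) = -8843/2241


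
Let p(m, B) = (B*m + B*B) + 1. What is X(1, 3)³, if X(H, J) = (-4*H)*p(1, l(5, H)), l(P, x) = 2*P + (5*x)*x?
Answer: -895841344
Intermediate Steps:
l(P, x) = 2*P + 5*x²
p(m, B) = 1 + B² + B*m (p(m, B) = (B*m + B²) + 1 = (B² + B*m) + 1 = 1 + B² + B*m)
X(H, J) = -4*H*(11 + (10 + 5*H²)² + 5*H²) (X(H, J) = (-4*H)*(1 + (2*5 + 5*H²)² + (2*5 + 5*H²)*1) = (-4*H)*(1 + (10 + 5*H²)² + (10 + 5*H²)*1) = (-4*H)*(1 + (10 + 5*H²)² + (10 + 5*H²)) = (-4*H)*(11 + (10 + 5*H²)² + 5*H²) = -4*H*(11 + (10 + 5*H²)² + 5*H²))
X(1, 3)³ = (-444*1 - 420*1³ - 100*1⁵)³ = (-444 - 420*1 - 100*1)³ = (-444 - 420 - 100)³ = (-964)³ = -895841344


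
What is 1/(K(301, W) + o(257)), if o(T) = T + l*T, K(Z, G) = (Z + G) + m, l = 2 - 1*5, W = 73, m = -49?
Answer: -1/189 ≈ -0.0052910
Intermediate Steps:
l = -3 (l = 2 - 5 = -3)
K(Z, G) = -49 + G + Z (K(Z, G) = (Z + G) - 49 = (G + Z) - 49 = -49 + G + Z)
o(T) = -2*T (o(T) = T - 3*T = -2*T)
1/(K(301, W) + o(257)) = 1/((-49 + 73 + 301) - 2*257) = 1/(325 - 514) = 1/(-189) = -1/189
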